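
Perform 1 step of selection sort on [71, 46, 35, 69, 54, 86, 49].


Initial: [71, 46, 35, 69, 54, 86, 49]
Step 1: min=35 at 2
  Swap: [35, 46, 71, 69, 54, 86, 49]

After 1 step: [35, 46, 71, 69, 54, 86, 49]


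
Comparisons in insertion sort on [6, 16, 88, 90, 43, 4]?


Algorithm: insertion sort
Input: [6, 16, 88, 90, 43, 4]
Sorted: [4, 6, 16, 43, 88, 90]

11


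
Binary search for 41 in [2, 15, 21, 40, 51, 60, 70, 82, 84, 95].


Step 1: lo=0, hi=9, mid=4, val=51
Step 2: lo=0, hi=3, mid=1, val=15
Step 3: lo=2, hi=3, mid=2, val=21
Step 4: lo=3, hi=3, mid=3, val=40

Not found


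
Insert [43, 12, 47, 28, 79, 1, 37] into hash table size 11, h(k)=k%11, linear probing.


Insert 43: h=10 -> slot 10
Insert 12: h=1 -> slot 1
Insert 47: h=3 -> slot 3
Insert 28: h=6 -> slot 6
Insert 79: h=2 -> slot 2
Insert 1: h=1, 3 probes -> slot 4
Insert 37: h=4, 1 probes -> slot 5

Table: [None, 12, 79, 47, 1, 37, 28, None, None, None, 43]


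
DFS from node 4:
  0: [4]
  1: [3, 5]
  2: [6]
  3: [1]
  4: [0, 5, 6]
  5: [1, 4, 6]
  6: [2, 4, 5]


Visit 4, push [6, 5, 0]
Visit 0, push []
Visit 5, push [6, 1]
Visit 1, push [3]
Visit 3, push []
Visit 6, push [2]
Visit 2, push []

DFS order: [4, 0, 5, 1, 3, 6, 2]


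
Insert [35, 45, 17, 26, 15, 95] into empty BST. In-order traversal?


Insert 35: root
Insert 45: R from 35
Insert 17: L from 35
Insert 26: L from 35 -> R from 17
Insert 15: L from 35 -> L from 17
Insert 95: R from 35 -> R from 45

In-order: [15, 17, 26, 35, 45, 95]


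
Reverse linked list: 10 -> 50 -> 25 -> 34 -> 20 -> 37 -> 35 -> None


Step 1: curr=10, set curr.next=prev(None) | reversed so far: 10
Step 2: curr=50, set curr.next=prev(10) | reversed so far: 50 -> 10
Step 3: curr=25, set curr.next=prev(50) | reversed so far: 25 -> 50 -> 10
Step 4: curr=34, set curr.next=prev(25) | reversed so far: 34 -> 25 -> 50 -> 10
Step 5: curr=20, set curr.next=prev(34) | reversed so far: 20 -> 34 -> 25 -> 50 -> 10
Step 6: curr=37, set curr.next=prev(20) | reversed so far: 37 -> 20 -> 34 -> 25 -> 50 -> 10
Step 7: curr=35, set curr.next=prev(37) | reversed so far: 35 -> 37 -> 20 -> 34 -> 25 -> 50 -> 10

35 -> 37 -> 20 -> 34 -> 25 -> 50 -> 10 -> None


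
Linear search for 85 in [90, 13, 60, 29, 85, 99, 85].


i=0: 90!=85
i=1: 13!=85
i=2: 60!=85
i=3: 29!=85
i=4: 85==85 found!

Found at 4, 5 comps


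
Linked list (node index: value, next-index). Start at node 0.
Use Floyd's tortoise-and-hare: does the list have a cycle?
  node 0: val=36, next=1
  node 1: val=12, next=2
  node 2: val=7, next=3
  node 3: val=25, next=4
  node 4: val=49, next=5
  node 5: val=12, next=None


Floyd's tortoise (slow, +1) and hare (fast, +2):
  init: slow=0, fast=0
  step 1: slow=1, fast=2
  step 2: slow=2, fast=4
  step 3: fast 4->5->None, no cycle

Cycle: no


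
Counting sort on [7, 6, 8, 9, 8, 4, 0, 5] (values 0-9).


Input: [7, 6, 8, 9, 8, 4, 0, 5]
Counts: [1, 0, 0, 0, 1, 1, 1, 1, 2, 1]

Sorted: [0, 4, 5, 6, 7, 8, 8, 9]


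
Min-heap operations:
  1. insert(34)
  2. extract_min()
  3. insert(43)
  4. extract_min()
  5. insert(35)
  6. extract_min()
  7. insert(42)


insert(34) -> [34]
extract_min()->34, []
insert(43) -> [43]
extract_min()->43, []
insert(35) -> [35]
extract_min()->35, []
insert(42) -> [42]

Final heap: [42]


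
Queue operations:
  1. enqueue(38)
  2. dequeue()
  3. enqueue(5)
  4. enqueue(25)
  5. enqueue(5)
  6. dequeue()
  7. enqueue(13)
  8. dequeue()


enqueue(38) -> [38]
dequeue()->38, []
enqueue(5) -> [5]
enqueue(25) -> [5, 25]
enqueue(5) -> [5, 25, 5]
dequeue()->5, [25, 5]
enqueue(13) -> [25, 5, 13]
dequeue()->25, [5, 13]

Final queue: [5, 13]


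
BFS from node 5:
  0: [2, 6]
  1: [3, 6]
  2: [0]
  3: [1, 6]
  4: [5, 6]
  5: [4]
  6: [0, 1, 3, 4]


Visit 5, enqueue [4]
Visit 4, enqueue [6]
Visit 6, enqueue [0, 1, 3]
Visit 0, enqueue [2]
Visit 1, enqueue []
Visit 3, enqueue []
Visit 2, enqueue []

BFS order: [5, 4, 6, 0, 1, 3, 2]


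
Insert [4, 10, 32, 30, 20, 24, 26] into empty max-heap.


Insert 4: [4]
Insert 10: [10, 4]
Insert 32: [32, 4, 10]
Insert 30: [32, 30, 10, 4]
Insert 20: [32, 30, 10, 4, 20]
Insert 24: [32, 30, 24, 4, 20, 10]
Insert 26: [32, 30, 26, 4, 20, 10, 24]

Final heap: [32, 30, 26, 4, 20, 10, 24]


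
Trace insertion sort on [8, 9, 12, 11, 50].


Initial: [8, 9, 12, 11, 50]
Insert 9: [8, 9, 12, 11, 50]
Insert 12: [8, 9, 12, 11, 50]
Insert 11: [8, 9, 11, 12, 50]
Insert 50: [8, 9, 11, 12, 50]

Sorted: [8, 9, 11, 12, 50]


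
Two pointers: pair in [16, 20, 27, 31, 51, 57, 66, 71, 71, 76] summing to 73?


lo=0(16)+hi=9(76)=92
lo=0(16)+hi=8(71)=87
lo=0(16)+hi=7(71)=87
lo=0(16)+hi=6(66)=82
lo=0(16)+hi=5(57)=73

Yes: 16+57=73


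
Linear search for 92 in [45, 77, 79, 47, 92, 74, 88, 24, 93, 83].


i=0: 45!=92
i=1: 77!=92
i=2: 79!=92
i=3: 47!=92
i=4: 92==92 found!

Found at 4, 5 comps


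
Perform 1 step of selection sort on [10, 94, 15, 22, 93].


Initial: [10, 94, 15, 22, 93]
Step 1: min=10 at 0
  Swap: [10, 94, 15, 22, 93]

After 1 step: [10, 94, 15, 22, 93]


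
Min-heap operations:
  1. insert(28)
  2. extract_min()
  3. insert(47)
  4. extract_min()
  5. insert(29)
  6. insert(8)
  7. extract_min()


insert(28) -> [28]
extract_min()->28, []
insert(47) -> [47]
extract_min()->47, []
insert(29) -> [29]
insert(8) -> [8, 29]
extract_min()->8, [29]

Final heap: [29]


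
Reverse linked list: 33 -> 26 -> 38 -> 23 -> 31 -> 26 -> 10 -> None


Step 1: curr=33, set curr.next=prev(None) | reversed so far: 33
Step 2: curr=26, set curr.next=prev(33) | reversed so far: 26 -> 33
Step 3: curr=38, set curr.next=prev(26) | reversed so far: 38 -> 26 -> 33
Step 4: curr=23, set curr.next=prev(38) | reversed so far: 23 -> 38 -> 26 -> 33
Step 5: curr=31, set curr.next=prev(23) | reversed so far: 31 -> 23 -> 38 -> 26 -> 33
Step 6: curr=26, set curr.next=prev(31) | reversed so far: 26 -> 31 -> 23 -> 38 -> 26 -> 33
Step 7: curr=10, set curr.next=prev(26) | reversed so far: 10 -> 26 -> 31 -> 23 -> 38 -> 26 -> 33

10 -> 26 -> 31 -> 23 -> 38 -> 26 -> 33 -> None


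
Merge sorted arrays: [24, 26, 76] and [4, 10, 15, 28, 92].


Take 4 from B
Take 10 from B
Take 15 from B
Take 24 from A
Take 26 from A
Take 28 from B
Take 76 from A

Merged: [4, 10, 15, 24, 26, 28, 76, 92]


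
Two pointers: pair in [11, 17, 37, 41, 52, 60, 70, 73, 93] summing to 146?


lo=0(11)+hi=8(93)=104
lo=1(17)+hi=8(93)=110
lo=2(37)+hi=8(93)=130
lo=3(41)+hi=8(93)=134
lo=4(52)+hi=8(93)=145
lo=5(60)+hi=8(93)=153
lo=5(60)+hi=7(73)=133
lo=6(70)+hi=7(73)=143

No pair found


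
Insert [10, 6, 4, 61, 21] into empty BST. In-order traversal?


Insert 10: root
Insert 6: L from 10
Insert 4: L from 10 -> L from 6
Insert 61: R from 10
Insert 21: R from 10 -> L from 61

In-order: [4, 6, 10, 21, 61]


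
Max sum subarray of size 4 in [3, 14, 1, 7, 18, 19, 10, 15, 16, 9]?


[0:4]: 25
[1:5]: 40
[2:6]: 45
[3:7]: 54
[4:8]: 62
[5:9]: 60
[6:10]: 50

Max: 62 at [4:8]


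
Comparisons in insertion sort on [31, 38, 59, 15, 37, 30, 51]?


Algorithm: insertion sort
Input: [31, 38, 59, 15, 37, 30, 51]
Sorted: [15, 30, 31, 37, 38, 51, 59]

15


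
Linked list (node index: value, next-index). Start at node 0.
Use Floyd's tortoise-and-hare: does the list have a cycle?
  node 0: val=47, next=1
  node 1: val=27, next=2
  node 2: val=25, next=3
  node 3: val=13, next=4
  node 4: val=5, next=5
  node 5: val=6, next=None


Floyd's tortoise (slow, +1) and hare (fast, +2):
  init: slow=0, fast=0
  step 1: slow=1, fast=2
  step 2: slow=2, fast=4
  step 3: fast 4->5->None, no cycle

Cycle: no


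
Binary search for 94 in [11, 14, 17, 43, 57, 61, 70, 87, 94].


Step 1: lo=0, hi=8, mid=4, val=57
Step 2: lo=5, hi=8, mid=6, val=70
Step 3: lo=7, hi=8, mid=7, val=87
Step 4: lo=8, hi=8, mid=8, val=94

Found at index 8


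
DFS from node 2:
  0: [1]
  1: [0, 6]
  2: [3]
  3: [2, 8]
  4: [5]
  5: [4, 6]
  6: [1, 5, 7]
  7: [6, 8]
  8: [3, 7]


Visit 2, push [3]
Visit 3, push [8]
Visit 8, push [7]
Visit 7, push [6]
Visit 6, push [5, 1]
Visit 1, push [0]
Visit 0, push []
Visit 5, push [4]
Visit 4, push []

DFS order: [2, 3, 8, 7, 6, 1, 0, 5, 4]


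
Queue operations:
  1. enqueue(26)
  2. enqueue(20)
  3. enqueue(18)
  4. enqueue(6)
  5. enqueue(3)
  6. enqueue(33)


enqueue(26) -> [26]
enqueue(20) -> [26, 20]
enqueue(18) -> [26, 20, 18]
enqueue(6) -> [26, 20, 18, 6]
enqueue(3) -> [26, 20, 18, 6, 3]
enqueue(33) -> [26, 20, 18, 6, 3, 33]

Final queue: [26, 20, 18, 6, 3, 33]


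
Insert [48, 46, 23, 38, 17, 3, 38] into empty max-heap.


Insert 48: [48]
Insert 46: [48, 46]
Insert 23: [48, 46, 23]
Insert 38: [48, 46, 23, 38]
Insert 17: [48, 46, 23, 38, 17]
Insert 3: [48, 46, 23, 38, 17, 3]
Insert 38: [48, 46, 38, 38, 17, 3, 23]

Final heap: [48, 46, 38, 38, 17, 3, 23]


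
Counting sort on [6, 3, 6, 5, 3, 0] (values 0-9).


Input: [6, 3, 6, 5, 3, 0]
Counts: [1, 0, 0, 2, 0, 1, 2, 0, 0, 0]

Sorted: [0, 3, 3, 5, 6, 6]


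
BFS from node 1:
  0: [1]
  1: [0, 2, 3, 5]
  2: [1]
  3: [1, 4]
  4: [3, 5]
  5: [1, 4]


Visit 1, enqueue [0, 2, 3, 5]
Visit 0, enqueue []
Visit 2, enqueue []
Visit 3, enqueue [4]
Visit 5, enqueue []
Visit 4, enqueue []

BFS order: [1, 0, 2, 3, 5, 4]


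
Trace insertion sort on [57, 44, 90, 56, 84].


Initial: [57, 44, 90, 56, 84]
Insert 44: [44, 57, 90, 56, 84]
Insert 90: [44, 57, 90, 56, 84]
Insert 56: [44, 56, 57, 90, 84]
Insert 84: [44, 56, 57, 84, 90]

Sorted: [44, 56, 57, 84, 90]


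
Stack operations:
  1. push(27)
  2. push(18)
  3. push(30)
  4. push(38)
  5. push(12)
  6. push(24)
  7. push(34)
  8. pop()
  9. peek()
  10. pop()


push(27) -> [27]
push(18) -> [27, 18]
push(30) -> [27, 18, 30]
push(38) -> [27, 18, 30, 38]
push(12) -> [27, 18, 30, 38, 12]
push(24) -> [27, 18, 30, 38, 12, 24]
push(34) -> [27, 18, 30, 38, 12, 24, 34]
pop()->34, [27, 18, 30, 38, 12, 24]
peek()->24
pop()->24, [27, 18, 30, 38, 12]

Final stack: [27, 18, 30, 38, 12]


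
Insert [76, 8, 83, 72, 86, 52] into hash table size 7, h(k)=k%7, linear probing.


Insert 76: h=6 -> slot 6
Insert 8: h=1 -> slot 1
Insert 83: h=6, 1 probes -> slot 0
Insert 72: h=2 -> slot 2
Insert 86: h=2, 1 probes -> slot 3
Insert 52: h=3, 1 probes -> slot 4

Table: [83, 8, 72, 86, 52, None, 76]


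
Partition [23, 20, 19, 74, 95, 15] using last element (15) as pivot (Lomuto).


Pivot: 15
Place pivot at 0: [15, 20, 19, 74, 95, 23]

Partitioned: [15, 20, 19, 74, 95, 23]


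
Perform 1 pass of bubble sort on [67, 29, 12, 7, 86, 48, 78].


Initial: [67, 29, 12, 7, 86, 48, 78]
Pass 1: [29, 12, 7, 67, 48, 78, 86] (5 swaps)

After 1 pass: [29, 12, 7, 67, 48, 78, 86]


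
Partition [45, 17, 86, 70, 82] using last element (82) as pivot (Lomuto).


Pivot: 82
  45 <= 82: advance i (no swap)
  17 <= 82: advance i (no swap)
  70 <= 82: swap -> [45, 17, 70, 86, 82]
Place pivot at 3: [45, 17, 70, 82, 86]

Partitioned: [45, 17, 70, 82, 86]


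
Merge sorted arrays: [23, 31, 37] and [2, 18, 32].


Take 2 from B
Take 18 from B
Take 23 from A
Take 31 from A
Take 32 from B

Merged: [2, 18, 23, 31, 32, 37]


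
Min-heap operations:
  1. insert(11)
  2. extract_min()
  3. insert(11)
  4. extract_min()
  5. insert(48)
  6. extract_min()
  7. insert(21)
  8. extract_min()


insert(11) -> [11]
extract_min()->11, []
insert(11) -> [11]
extract_min()->11, []
insert(48) -> [48]
extract_min()->48, []
insert(21) -> [21]
extract_min()->21, []

Final heap: []


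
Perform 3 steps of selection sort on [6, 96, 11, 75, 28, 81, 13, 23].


Initial: [6, 96, 11, 75, 28, 81, 13, 23]
Step 1: min=6 at 0
  Swap: [6, 96, 11, 75, 28, 81, 13, 23]
Step 2: min=11 at 2
  Swap: [6, 11, 96, 75, 28, 81, 13, 23]
Step 3: min=13 at 6
  Swap: [6, 11, 13, 75, 28, 81, 96, 23]

After 3 steps: [6, 11, 13, 75, 28, 81, 96, 23]


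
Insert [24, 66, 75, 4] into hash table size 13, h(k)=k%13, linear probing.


Insert 24: h=11 -> slot 11
Insert 66: h=1 -> slot 1
Insert 75: h=10 -> slot 10
Insert 4: h=4 -> slot 4

Table: [None, 66, None, None, 4, None, None, None, None, None, 75, 24, None]


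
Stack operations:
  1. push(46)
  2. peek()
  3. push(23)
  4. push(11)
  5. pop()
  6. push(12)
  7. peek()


push(46) -> [46]
peek()->46
push(23) -> [46, 23]
push(11) -> [46, 23, 11]
pop()->11, [46, 23]
push(12) -> [46, 23, 12]
peek()->12

Final stack: [46, 23, 12]


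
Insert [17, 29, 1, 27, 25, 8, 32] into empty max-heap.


Insert 17: [17]
Insert 29: [29, 17]
Insert 1: [29, 17, 1]
Insert 27: [29, 27, 1, 17]
Insert 25: [29, 27, 1, 17, 25]
Insert 8: [29, 27, 8, 17, 25, 1]
Insert 32: [32, 27, 29, 17, 25, 1, 8]

Final heap: [32, 27, 29, 17, 25, 1, 8]


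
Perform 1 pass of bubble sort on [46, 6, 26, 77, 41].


Initial: [46, 6, 26, 77, 41]
Pass 1: [6, 26, 46, 41, 77] (3 swaps)

After 1 pass: [6, 26, 46, 41, 77]


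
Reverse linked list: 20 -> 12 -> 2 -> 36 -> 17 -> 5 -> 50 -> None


Step 1: curr=20, set curr.next=prev(None) | reversed so far: 20
Step 2: curr=12, set curr.next=prev(20) | reversed so far: 12 -> 20
Step 3: curr=2, set curr.next=prev(12) | reversed so far: 2 -> 12 -> 20
Step 4: curr=36, set curr.next=prev(2) | reversed so far: 36 -> 2 -> 12 -> 20
Step 5: curr=17, set curr.next=prev(36) | reversed so far: 17 -> 36 -> 2 -> 12 -> 20
Step 6: curr=5, set curr.next=prev(17) | reversed so far: 5 -> 17 -> 36 -> 2 -> 12 -> 20
Step 7: curr=50, set curr.next=prev(5) | reversed so far: 50 -> 5 -> 17 -> 36 -> 2 -> 12 -> 20

50 -> 5 -> 17 -> 36 -> 2 -> 12 -> 20 -> None


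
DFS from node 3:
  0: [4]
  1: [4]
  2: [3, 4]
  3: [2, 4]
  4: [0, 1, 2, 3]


Visit 3, push [4, 2]
Visit 2, push [4]
Visit 4, push [1, 0]
Visit 0, push []
Visit 1, push []

DFS order: [3, 2, 4, 0, 1]


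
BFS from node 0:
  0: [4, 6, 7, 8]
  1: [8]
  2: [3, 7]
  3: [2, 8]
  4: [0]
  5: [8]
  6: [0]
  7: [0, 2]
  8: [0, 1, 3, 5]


Visit 0, enqueue [4, 6, 7, 8]
Visit 4, enqueue []
Visit 6, enqueue []
Visit 7, enqueue [2]
Visit 8, enqueue [1, 3, 5]
Visit 2, enqueue []
Visit 1, enqueue []
Visit 3, enqueue []
Visit 5, enqueue []

BFS order: [0, 4, 6, 7, 8, 2, 1, 3, 5]


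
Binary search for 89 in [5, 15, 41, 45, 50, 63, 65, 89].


Step 1: lo=0, hi=7, mid=3, val=45
Step 2: lo=4, hi=7, mid=5, val=63
Step 3: lo=6, hi=7, mid=6, val=65
Step 4: lo=7, hi=7, mid=7, val=89

Found at index 7


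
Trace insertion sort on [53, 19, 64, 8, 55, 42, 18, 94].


Initial: [53, 19, 64, 8, 55, 42, 18, 94]
Insert 19: [19, 53, 64, 8, 55, 42, 18, 94]
Insert 64: [19, 53, 64, 8, 55, 42, 18, 94]
Insert 8: [8, 19, 53, 64, 55, 42, 18, 94]
Insert 55: [8, 19, 53, 55, 64, 42, 18, 94]
Insert 42: [8, 19, 42, 53, 55, 64, 18, 94]
Insert 18: [8, 18, 19, 42, 53, 55, 64, 94]
Insert 94: [8, 18, 19, 42, 53, 55, 64, 94]

Sorted: [8, 18, 19, 42, 53, 55, 64, 94]


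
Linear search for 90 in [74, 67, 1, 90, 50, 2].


i=0: 74!=90
i=1: 67!=90
i=2: 1!=90
i=3: 90==90 found!

Found at 3, 4 comps


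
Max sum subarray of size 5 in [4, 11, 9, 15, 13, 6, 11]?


[0:5]: 52
[1:6]: 54
[2:7]: 54

Max: 54 at [1:6]


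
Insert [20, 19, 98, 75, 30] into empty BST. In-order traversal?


Insert 20: root
Insert 19: L from 20
Insert 98: R from 20
Insert 75: R from 20 -> L from 98
Insert 30: R from 20 -> L from 98 -> L from 75

In-order: [19, 20, 30, 75, 98]


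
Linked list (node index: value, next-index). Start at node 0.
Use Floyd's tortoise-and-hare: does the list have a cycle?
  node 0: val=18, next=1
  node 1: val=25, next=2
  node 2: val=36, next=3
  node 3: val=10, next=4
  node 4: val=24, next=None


Floyd's tortoise (slow, +1) and hare (fast, +2):
  init: slow=0, fast=0
  step 1: slow=1, fast=2
  step 2: slow=2, fast=4
  step 3: fast -> None, no cycle

Cycle: no


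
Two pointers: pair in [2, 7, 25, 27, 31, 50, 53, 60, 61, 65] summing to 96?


lo=0(2)+hi=9(65)=67
lo=1(7)+hi=9(65)=72
lo=2(25)+hi=9(65)=90
lo=3(27)+hi=9(65)=92
lo=4(31)+hi=9(65)=96

Yes: 31+65=96


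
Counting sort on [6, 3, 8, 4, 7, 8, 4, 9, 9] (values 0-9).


Input: [6, 3, 8, 4, 7, 8, 4, 9, 9]
Counts: [0, 0, 0, 1, 2, 0, 1, 1, 2, 2]

Sorted: [3, 4, 4, 6, 7, 8, 8, 9, 9]


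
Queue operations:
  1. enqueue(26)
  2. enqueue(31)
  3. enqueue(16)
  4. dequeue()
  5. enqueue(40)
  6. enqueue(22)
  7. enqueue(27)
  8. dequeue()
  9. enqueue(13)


enqueue(26) -> [26]
enqueue(31) -> [26, 31]
enqueue(16) -> [26, 31, 16]
dequeue()->26, [31, 16]
enqueue(40) -> [31, 16, 40]
enqueue(22) -> [31, 16, 40, 22]
enqueue(27) -> [31, 16, 40, 22, 27]
dequeue()->31, [16, 40, 22, 27]
enqueue(13) -> [16, 40, 22, 27, 13]

Final queue: [16, 40, 22, 27, 13]


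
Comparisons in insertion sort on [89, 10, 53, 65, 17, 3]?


Algorithm: insertion sort
Input: [89, 10, 53, 65, 17, 3]
Sorted: [3, 10, 17, 53, 65, 89]

14


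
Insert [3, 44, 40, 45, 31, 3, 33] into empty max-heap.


Insert 3: [3]
Insert 44: [44, 3]
Insert 40: [44, 3, 40]
Insert 45: [45, 44, 40, 3]
Insert 31: [45, 44, 40, 3, 31]
Insert 3: [45, 44, 40, 3, 31, 3]
Insert 33: [45, 44, 40, 3, 31, 3, 33]

Final heap: [45, 44, 40, 3, 31, 3, 33]


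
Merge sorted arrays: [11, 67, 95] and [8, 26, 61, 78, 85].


Take 8 from B
Take 11 from A
Take 26 from B
Take 61 from B
Take 67 from A
Take 78 from B
Take 85 from B

Merged: [8, 11, 26, 61, 67, 78, 85, 95]


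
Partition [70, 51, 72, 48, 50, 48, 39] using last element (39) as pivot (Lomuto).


Pivot: 39
Place pivot at 0: [39, 51, 72, 48, 50, 48, 70]

Partitioned: [39, 51, 72, 48, 50, 48, 70]


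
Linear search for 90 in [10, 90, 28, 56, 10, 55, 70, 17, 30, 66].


i=0: 10!=90
i=1: 90==90 found!

Found at 1, 2 comps


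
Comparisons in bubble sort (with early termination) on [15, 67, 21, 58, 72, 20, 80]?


Algorithm: bubble sort (with early termination)
Input: [15, 67, 21, 58, 72, 20, 80]
Sorted: [15, 20, 21, 58, 67, 72, 80]

20


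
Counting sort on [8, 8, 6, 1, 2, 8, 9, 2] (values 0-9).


Input: [8, 8, 6, 1, 2, 8, 9, 2]
Counts: [0, 1, 2, 0, 0, 0, 1, 0, 3, 1]

Sorted: [1, 2, 2, 6, 8, 8, 8, 9]


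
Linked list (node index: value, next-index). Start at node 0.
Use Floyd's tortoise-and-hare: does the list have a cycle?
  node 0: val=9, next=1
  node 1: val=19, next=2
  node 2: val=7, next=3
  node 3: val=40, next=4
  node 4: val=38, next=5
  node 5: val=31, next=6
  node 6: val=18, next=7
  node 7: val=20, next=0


Floyd's tortoise (slow, +1) and hare (fast, +2):
  init: slow=0, fast=0
  step 1: slow=1, fast=2
  step 2: slow=2, fast=4
  step 3: slow=3, fast=6
  step 4: slow=4, fast=0
  step 5: slow=5, fast=2
  step 6: slow=6, fast=4
  step 7: slow=7, fast=6
  step 8: slow=0, fast=0
  slow == fast at node 0: cycle detected

Cycle: yes


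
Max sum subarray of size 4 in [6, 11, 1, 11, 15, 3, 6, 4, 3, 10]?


[0:4]: 29
[1:5]: 38
[2:6]: 30
[3:7]: 35
[4:8]: 28
[5:9]: 16
[6:10]: 23

Max: 38 at [1:5]


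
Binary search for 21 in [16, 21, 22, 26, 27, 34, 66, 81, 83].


Step 1: lo=0, hi=8, mid=4, val=27
Step 2: lo=0, hi=3, mid=1, val=21

Found at index 1


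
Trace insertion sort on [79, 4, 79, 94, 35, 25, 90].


Initial: [79, 4, 79, 94, 35, 25, 90]
Insert 4: [4, 79, 79, 94, 35, 25, 90]
Insert 79: [4, 79, 79, 94, 35, 25, 90]
Insert 94: [4, 79, 79, 94, 35, 25, 90]
Insert 35: [4, 35, 79, 79, 94, 25, 90]
Insert 25: [4, 25, 35, 79, 79, 94, 90]
Insert 90: [4, 25, 35, 79, 79, 90, 94]

Sorted: [4, 25, 35, 79, 79, 90, 94]


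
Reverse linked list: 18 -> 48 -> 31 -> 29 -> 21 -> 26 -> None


Step 1: curr=18, set curr.next=prev(None) | reversed so far: 18
Step 2: curr=48, set curr.next=prev(18) | reversed so far: 48 -> 18
Step 3: curr=31, set curr.next=prev(48) | reversed so far: 31 -> 48 -> 18
Step 4: curr=29, set curr.next=prev(31) | reversed so far: 29 -> 31 -> 48 -> 18
Step 5: curr=21, set curr.next=prev(29) | reversed so far: 21 -> 29 -> 31 -> 48 -> 18
Step 6: curr=26, set curr.next=prev(21) | reversed so far: 26 -> 21 -> 29 -> 31 -> 48 -> 18

26 -> 21 -> 29 -> 31 -> 48 -> 18 -> None


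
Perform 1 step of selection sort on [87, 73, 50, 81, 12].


Initial: [87, 73, 50, 81, 12]
Step 1: min=12 at 4
  Swap: [12, 73, 50, 81, 87]

After 1 step: [12, 73, 50, 81, 87]


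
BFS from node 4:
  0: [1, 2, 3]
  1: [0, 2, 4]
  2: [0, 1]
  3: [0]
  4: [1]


Visit 4, enqueue [1]
Visit 1, enqueue [0, 2]
Visit 0, enqueue [3]
Visit 2, enqueue []
Visit 3, enqueue []

BFS order: [4, 1, 0, 2, 3]


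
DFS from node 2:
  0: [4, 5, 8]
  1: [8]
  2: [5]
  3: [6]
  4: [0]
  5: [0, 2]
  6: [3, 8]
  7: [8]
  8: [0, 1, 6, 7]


Visit 2, push [5]
Visit 5, push [0]
Visit 0, push [8, 4]
Visit 4, push []
Visit 8, push [7, 6, 1]
Visit 1, push []
Visit 6, push [3]
Visit 3, push []
Visit 7, push []

DFS order: [2, 5, 0, 4, 8, 1, 6, 3, 7]


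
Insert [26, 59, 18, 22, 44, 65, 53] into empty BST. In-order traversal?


Insert 26: root
Insert 59: R from 26
Insert 18: L from 26
Insert 22: L from 26 -> R from 18
Insert 44: R from 26 -> L from 59
Insert 65: R from 26 -> R from 59
Insert 53: R from 26 -> L from 59 -> R from 44

In-order: [18, 22, 26, 44, 53, 59, 65]


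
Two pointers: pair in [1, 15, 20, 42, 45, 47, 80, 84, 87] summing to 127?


lo=0(1)+hi=8(87)=88
lo=1(15)+hi=8(87)=102
lo=2(20)+hi=8(87)=107
lo=3(42)+hi=8(87)=129
lo=3(42)+hi=7(84)=126
lo=4(45)+hi=7(84)=129
lo=4(45)+hi=6(80)=125
lo=5(47)+hi=6(80)=127

Yes: 47+80=127


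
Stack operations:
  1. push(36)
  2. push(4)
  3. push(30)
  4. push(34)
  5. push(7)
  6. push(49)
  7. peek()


push(36) -> [36]
push(4) -> [36, 4]
push(30) -> [36, 4, 30]
push(34) -> [36, 4, 30, 34]
push(7) -> [36, 4, 30, 34, 7]
push(49) -> [36, 4, 30, 34, 7, 49]
peek()->49

Final stack: [36, 4, 30, 34, 7, 49]


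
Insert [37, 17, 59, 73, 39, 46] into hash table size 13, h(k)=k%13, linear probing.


Insert 37: h=11 -> slot 11
Insert 17: h=4 -> slot 4
Insert 59: h=7 -> slot 7
Insert 73: h=8 -> slot 8
Insert 39: h=0 -> slot 0
Insert 46: h=7, 2 probes -> slot 9

Table: [39, None, None, None, 17, None, None, 59, 73, 46, None, 37, None]


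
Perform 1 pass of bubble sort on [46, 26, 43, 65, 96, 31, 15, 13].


Initial: [46, 26, 43, 65, 96, 31, 15, 13]
Pass 1: [26, 43, 46, 65, 31, 15, 13, 96] (5 swaps)

After 1 pass: [26, 43, 46, 65, 31, 15, 13, 96]


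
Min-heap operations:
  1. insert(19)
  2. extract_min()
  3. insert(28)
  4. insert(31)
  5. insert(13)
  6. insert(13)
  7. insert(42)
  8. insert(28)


insert(19) -> [19]
extract_min()->19, []
insert(28) -> [28]
insert(31) -> [28, 31]
insert(13) -> [13, 31, 28]
insert(13) -> [13, 13, 28, 31]
insert(42) -> [13, 13, 28, 31, 42]
insert(28) -> [13, 13, 28, 31, 42, 28]

Final heap: [13, 13, 28, 31, 42, 28]


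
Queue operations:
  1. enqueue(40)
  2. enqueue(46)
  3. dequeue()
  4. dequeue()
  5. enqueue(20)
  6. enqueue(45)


enqueue(40) -> [40]
enqueue(46) -> [40, 46]
dequeue()->40, [46]
dequeue()->46, []
enqueue(20) -> [20]
enqueue(45) -> [20, 45]

Final queue: [20, 45]


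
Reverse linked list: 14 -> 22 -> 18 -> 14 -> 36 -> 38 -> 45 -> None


Step 1: curr=14, set curr.next=prev(None) | reversed so far: 14
Step 2: curr=22, set curr.next=prev(14) | reversed so far: 22 -> 14
Step 3: curr=18, set curr.next=prev(22) | reversed so far: 18 -> 22 -> 14
Step 4: curr=14, set curr.next=prev(18) | reversed so far: 14 -> 18 -> 22 -> 14
Step 5: curr=36, set curr.next=prev(14) | reversed so far: 36 -> 14 -> 18 -> 22 -> 14
Step 6: curr=38, set curr.next=prev(36) | reversed so far: 38 -> 36 -> 14 -> 18 -> 22 -> 14
Step 7: curr=45, set curr.next=prev(38) | reversed so far: 45 -> 38 -> 36 -> 14 -> 18 -> 22 -> 14

45 -> 38 -> 36 -> 14 -> 18 -> 22 -> 14 -> None


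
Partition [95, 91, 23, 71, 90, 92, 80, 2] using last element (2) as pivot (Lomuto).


Pivot: 2
Place pivot at 0: [2, 91, 23, 71, 90, 92, 80, 95]

Partitioned: [2, 91, 23, 71, 90, 92, 80, 95]


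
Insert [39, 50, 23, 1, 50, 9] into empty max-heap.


Insert 39: [39]
Insert 50: [50, 39]
Insert 23: [50, 39, 23]
Insert 1: [50, 39, 23, 1]
Insert 50: [50, 50, 23, 1, 39]
Insert 9: [50, 50, 23, 1, 39, 9]

Final heap: [50, 50, 23, 1, 39, 9]


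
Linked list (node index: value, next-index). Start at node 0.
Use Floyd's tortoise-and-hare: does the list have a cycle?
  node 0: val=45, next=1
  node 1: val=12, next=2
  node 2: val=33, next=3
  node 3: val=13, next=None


Floyd's tortoise (slow, +1) and hare (fast, +2):
  init: slow=0, fast=0
  step 1: slow=1, fast=2
  step 2: fast 2->3->None, no cycle

Cycle: no


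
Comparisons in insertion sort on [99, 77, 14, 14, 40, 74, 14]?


Algorithm: insertion sort
Input: [99, 77, 14, 14, 40, 74, 14]
Sorted: [14, 14, 14, 40, 74, 77, 99]

17


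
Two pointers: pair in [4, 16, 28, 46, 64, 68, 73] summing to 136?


lo=0(4)+hi=6(73)=77
lo=1(16)+hi=6(73)=89
lo=2(28)+hi=6(73)=101
lo=3(46)+hi=6(73)=119
lo=4(64)+hi=6(73)=137
lo=4(64)+hi=5(68)=132

No pair found


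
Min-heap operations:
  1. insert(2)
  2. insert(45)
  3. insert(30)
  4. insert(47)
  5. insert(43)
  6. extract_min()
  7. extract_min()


insert(2) -> [2]
insert(45) -> [2, 45]
insert(30) -> [2, 45, 30]
insert(47) -> [2, 45, 30, 47]
insert(43) -> [2, 43, 30, 47, 45]
extract_min()->2, [30, 43, 45, 47]
extract_min()->30, [43, 47, 45]

Final heap: [43, 47, 45]


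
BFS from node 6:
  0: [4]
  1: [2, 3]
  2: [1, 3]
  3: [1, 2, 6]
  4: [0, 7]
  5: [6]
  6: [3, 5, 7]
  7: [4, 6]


Visit 6, enqueue [3, 5, 7]
Visit 3, enqueue [1, 2]
Visit 5, enqueue []
Visit 7, enqueue [4]
Visit 1, enqueue []
Visit 2, enqueue []
Visit 4, enqueue [0]
Visit 0, enqueue []

BFS order: [6, 3, 5, 7, 1, 2, 4, 0]


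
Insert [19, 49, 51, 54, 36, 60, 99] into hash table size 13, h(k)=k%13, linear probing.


Insert 19: h=6 -> slot 6
Insert 49: h=10 -> slot 10
Insert 51: h=12 -> slot 12
Insert 54: h=2 -> slot 2
Insert 36: h=10, 1 probes -> slot 11
Insert 60: h=8 -> slot 8
Insert 99: h=8, 1 probes -> slot 9

Table: [None, None, 54, None, None, None, 19, None, 60, 99, 49, 36, 51]


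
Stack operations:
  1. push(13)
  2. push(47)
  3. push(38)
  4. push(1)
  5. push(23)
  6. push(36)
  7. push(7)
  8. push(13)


push(13) -> [13]
push(47) -> [13, 47]
push(38) -> [13, 47, 38]
push(1) -> [13, 47, 38, 1]
push(23) -> [13, 47, 38, 1, 23]
push(36) -> [13, 47, 38, 1, 23, 36]
push(7) -> [13, 47, 38, 1, 23, 36, 7]
push(13) -> [13, 47, 38, 1, 23, 36, 7, 13]

Final stack: [13, 47, 38, 1, 23, 36, 7, 13]


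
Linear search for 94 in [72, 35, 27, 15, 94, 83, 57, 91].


i=0: 72!=94
i=1: 35!=94
i=2: 27!=94
i=3: 15!=94
i=4: 94==94 found!

Found at 4, 5 comps


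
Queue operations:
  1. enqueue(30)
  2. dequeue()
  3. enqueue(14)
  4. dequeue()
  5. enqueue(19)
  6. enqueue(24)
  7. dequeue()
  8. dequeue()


enqueue(30) -> [30]
dequeue()->30, []
enqueue(14) -> [14]
dequeue()->14, []
enqueue(19) -> [19]
enqueue(24) -> [19, 24]
dequeue()->19, [24]
dequeue()->24, []

Final queue: []


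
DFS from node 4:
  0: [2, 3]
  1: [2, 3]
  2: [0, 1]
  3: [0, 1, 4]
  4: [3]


Visit 4, push [3]
Visit 3, push [1, 0]
Visit 0, push [2]
Visit 2, push [1]
Visit 1, push []

DFS order: [4, 3, 0, 2, 1]


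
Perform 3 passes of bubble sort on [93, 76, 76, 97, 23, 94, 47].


Initial: [93, 76, 76, 97, 23, 94, 47]
Pass 1: [76, 76, 93, 23, 94, 47, 97] (5 swaps)
Pass 2: [76, 76, 23, 93, 47, 94, 97] (2 swaps)
Pass 3: [76, 23, 76, 47, 93, 94, 97] (2 swaps)

After 3 passes: [76, 23, 76, 47, 93, 94, 97]


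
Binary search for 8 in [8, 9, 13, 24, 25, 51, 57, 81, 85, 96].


Step 1: lo=0, hi=9, mid=4, val=25
Step 2: lo=0, hi=3, mid=1, val=9
Step 3: lo=0, hi=0, mid=0, val=8

Found at index 0


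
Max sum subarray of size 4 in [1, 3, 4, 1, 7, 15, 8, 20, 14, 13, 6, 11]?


[0:4]: 9
[1:5]: 15
[2:6]: 27
[3:7]: 31
[4:8]: 50
[5:9]: 57
[6:10]: 55
[7:11]: 53
[8:12]: 44

Max: 57 at [5:9]


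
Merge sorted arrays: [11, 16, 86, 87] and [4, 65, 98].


Take 4 from B
Take 11 from A
Take 16 from A
Take 65 from B
Take 86 from A
Take 87 from A

Merged: [4, 11, 16, 65, 86, 87, 98]


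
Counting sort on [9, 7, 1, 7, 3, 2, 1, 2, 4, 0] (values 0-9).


Input: [9, 7, 1, 7, 3, 2, 1, 2, 4, 0]
Counts: [1, 2, 2, 1, 1, 0, 0, 2, 0, 1]

Sorted: [0, 1, 1, 2, 2, 3, 4, 7, 7, 9]


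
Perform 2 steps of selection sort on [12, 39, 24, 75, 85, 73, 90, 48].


Initial: [12, 39, 24, 75, 85, 73, 90, 48]
Step 1: min=12 at 0
  Swap: [12, 39, 24, 75, 85, 73, 90, 48]
Step 2: min=24 at 2
  Swap: [12, 24, 39, 75, 85, 73, 90, 48]

After 2 steps: [12, 24, 39, 75, 85, 73, 90, 48]


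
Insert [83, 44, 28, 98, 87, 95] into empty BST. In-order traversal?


Insert 83: root
Insert 44: L from 83
Insert 28: L from 83 -> L from 44
Insert 98: R from 83
Insert 87: R from 83 -> L from 98
Insert 95: R from 83 -> L from 98 -> R from 87

In-order: [28, 44, 83, 87, 95, 98]


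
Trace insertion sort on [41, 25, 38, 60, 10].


Initial: [41, 25, 38, 60, 10]
Insert 25: [25, 41, 38, 60, 10]
Insert 38: [25, 38, 41, 60, 10]
Insert 60: [25, 38, 41, 60, 10]
Insert 10: [10, 25, 38, 41, 60]

Sorted: [10, 25, 38, 41, 60]


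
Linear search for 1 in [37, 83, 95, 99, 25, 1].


i=0: 37!=1
i=1: 83!=1
i=2: 95!=1
i=3: 99!=1
i=4: 25!=1
i=5: 1==1 found!

Found at 5, 6 comps


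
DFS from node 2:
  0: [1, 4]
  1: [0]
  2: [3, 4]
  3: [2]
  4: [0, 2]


Visit 2, push [4, 3]
Visit 3, push []
Visit 4, push [0]
Visit 0, push [1]
Visit 1, push []

DFS order: [2, 3, 4, 0, 1]


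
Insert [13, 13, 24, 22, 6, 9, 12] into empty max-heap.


Insert 13: [13]
Insert 13: [13, 13]
Insert 24: [24, 13, 13]
Insert 22: [24, 22, 13, 13]
Insert 6: [24, 22, 13, 13, 6]
Insert 9: [24, 22, 13, 13, 6, 9]
Insert 12: [24, 22, 13, 13, 6, 9, 12]

Final heap: [24, 22, 13, 13, 6, 9, 12]


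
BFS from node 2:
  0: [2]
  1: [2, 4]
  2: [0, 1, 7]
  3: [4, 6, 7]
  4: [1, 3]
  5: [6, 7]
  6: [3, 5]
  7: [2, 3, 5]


Visit 2, enqueue [0, 1, 7]
Visit 0, enqueue []
Visit 1, enqueue [4]
Visit 7, enqueue [3, 5]
Visit 4, enqueue []
Visit 3, enqueue [6]
Visit 5, enqueue []
Visit 6, enqueue []

BFS order: [2, 0, 1, 7, 4, 3, 5, 6]


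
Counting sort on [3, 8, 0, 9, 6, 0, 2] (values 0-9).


Input: [3, 8, 0, 9, 6, 0, 2]
Counts: [2, 0, 1, 1, 0, 0, 1, 0, 1, 1]

Sorted: [0, 0, 2, 3, 6, 8, 9]


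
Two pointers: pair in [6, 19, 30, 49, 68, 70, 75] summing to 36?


lo=0(6)+hi=6(75)=81
lo=0(6)+hi=5(70)=76
lo=0(6)+hi=4(68)=74
lo=0(6)+hi=3(49)=55
lo=0(6)+hi=2(30)=36

Yes: 6+30=36


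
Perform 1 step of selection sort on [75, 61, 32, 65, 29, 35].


Initial: [75, 61, 32, 65, 29, 35]
Step 1: min=29 at 4
  Swap: [29, 61, 32, 65, 75, 35]

After 1 step: [29, 61, 32, 65, 75, 35]


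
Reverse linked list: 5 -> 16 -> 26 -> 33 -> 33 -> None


Step 1: curr=5, set curr.next=prev(None) | reversed so far: 5
Step 2: curr=16, set curr.next=prev(5) | reversed so far: 16 -> 5
Step 3: curr=26, set curr.next=prev(16) | reversed so far: 26 -> 16 -> 5
Step 4: curr=33, set curr.next=prev(26) | reversed so far: 33 -> 26 -> 16 -> 5
Step 5: curr=33, set curr.next=prev(33) | reversed so far: 33 -> 33 -> 26 -> 16 -> 5

33 -> 33 -> 26 -> 16 -> 5 -> None


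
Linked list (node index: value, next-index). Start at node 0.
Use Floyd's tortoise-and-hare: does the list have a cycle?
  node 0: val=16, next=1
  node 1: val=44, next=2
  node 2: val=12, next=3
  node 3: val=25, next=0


Floyd's tortoise (slow, +1) and hare (fast, +2):
  init: slow=0, fast=0
  step 1: slow=1, fast=2
  step 2: slow=2, fast=0
  step 3: slow=3, fast=2
  step 4: slow=0, fast=0
  slow == fast at node 0: cycle detected

Cycle: yes


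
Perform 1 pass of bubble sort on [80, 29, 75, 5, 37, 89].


Initial: [80, 29, 75, 5, 37, 89]
Pass 1: [29, 75, 5, 37, 80, 89] (4 swaps)

After 1 pass: [29, 75, 5, 37, 80, 89]


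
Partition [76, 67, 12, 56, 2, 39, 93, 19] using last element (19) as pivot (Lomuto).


Pivot: 19
  12 <= 19: swap -> [12, 67, 76, 56, 2, 39, 93, 19]
  2 <= 19: swap -> [12, 2, 76, 56, 67, 39, 93, 19]
Place pivot at 2: [12, 2, 19, 56, 67, 39, 93, 76]

Partitioned: [12, 2, 19, 56, 67, 39, 93, 76]


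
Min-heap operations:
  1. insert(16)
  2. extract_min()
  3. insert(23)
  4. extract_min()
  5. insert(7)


insert(16) -> [16]
extract_min()->16, []
insert(23) -> [23]
extract_min()->23, []
insert(7) -> [7]

Final heap: [7]


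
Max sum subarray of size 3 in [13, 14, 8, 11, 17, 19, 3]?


[0:3]: 35
[1:4]: 33
[2:5]: 36
[3:6]: 47
[4:7]: 39

Max: 47 at [3:6]


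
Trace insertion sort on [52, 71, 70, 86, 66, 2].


Initial: [52, 71, 70, 86, 66, 2]
Insert 71: [52, 71, 70, 86, 66, 2]
Insert 70: [52, 70, 71, 86, 66, 2]
Insert 86: [52, 70, 71, 86, 66, 2]
Insert 66: [52, 66, 70, 71, 86, 2]
Insert 2: [2, 52, 66, 70, 71, 86]

Sorted: [2, 52, 66, 70, 71, 86]


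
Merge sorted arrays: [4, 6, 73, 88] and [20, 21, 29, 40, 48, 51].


Take 4 from A
Take 6 from A
Take 20 from B
Take 21 from B
Take 29 from B
Take 40 from B
Take 48 from B
Take 51 from B

Merged: [4, 6, 20, 21, 29, 40, 48, 51, 73, 88]


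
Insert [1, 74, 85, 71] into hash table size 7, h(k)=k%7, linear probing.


Insert 1: h=1 -> slot 1
Insert 74: h=4 -> slot 4
Insert 85: h=1, 1 probes -> slot 2
Insert 71: h=1, 2 probes -> slot 3

Table: [None, 1, 85, 71, 74, None, None]


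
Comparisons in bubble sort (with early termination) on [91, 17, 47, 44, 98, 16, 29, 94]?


Algorithm: bubble sort (with early termination)
Input: [91, 17, 47, 44, 98, 16, 29, 94]
Sorted: [16, 17, 29, 44, 47, 91, 94, 98]

27


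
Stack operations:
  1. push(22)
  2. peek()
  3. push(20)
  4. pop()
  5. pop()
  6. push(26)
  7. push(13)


push(22) -> [22]
peek()->22
push(20) -> [22, 20]
pop()->20, [22]
pop()->22, []
push(26) -> [26]
push(13) -> [26, 13]

Final stack: [26, 13]


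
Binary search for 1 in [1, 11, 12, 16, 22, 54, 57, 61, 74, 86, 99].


Step 1: lo=0, hi=10, mid=5, val=54
Step 2: lo=0, hi=4, mid=2, val=12
Step 3: lo=0, hi=1, mid=0, val=1

Found at index 0


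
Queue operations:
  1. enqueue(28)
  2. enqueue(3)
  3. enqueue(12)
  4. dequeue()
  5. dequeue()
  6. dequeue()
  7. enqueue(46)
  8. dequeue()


enqueue(28) -> [28]
enqueue(3) -> [28, 3]
enqueue(12) -> [28, 3, 12]
dequeue()->28, [3, 12]
dequeue()->3, [12]
dequeue()->12, []
enqueue(46) -> [46]
dequeue()->46, []

Final queue: []


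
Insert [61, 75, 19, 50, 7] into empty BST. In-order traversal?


Insert 61: root
Insert 75: R from 61
Insert 19: L from 61
Insert 50: L from 61 -> R from 19
Insert 7: L from 61 -> L from 19

In-order: [7, 19, 50, 61, 75]


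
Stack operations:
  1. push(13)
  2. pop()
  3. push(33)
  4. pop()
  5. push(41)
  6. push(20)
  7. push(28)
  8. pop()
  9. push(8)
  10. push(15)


push(13) -> [13]
pop()->13, []
push(33) -> [33]
pop()->33, []
push(41) -> [41]
push(20) -> [41, 20]
push(28) -> [41, 20, 28]
pop()->28, [41, 20]
push(8) -> [41, 20, 8]
push(15) -> [41, 20, 8, 15]

Final stack: [41, 20, 8, 15]


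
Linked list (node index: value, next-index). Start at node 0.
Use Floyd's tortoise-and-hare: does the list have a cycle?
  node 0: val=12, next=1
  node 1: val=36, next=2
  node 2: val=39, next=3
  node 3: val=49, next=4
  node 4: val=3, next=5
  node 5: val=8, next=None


Floyd's tortoise (slow, +1) and hare (fast, +2):
  init: slow=0, fast=0
  step 1: slow=1, fast=2
  step 2: slow=2, fast=4
  step 3: fast 4->5->None, no cycle

Cycle: no


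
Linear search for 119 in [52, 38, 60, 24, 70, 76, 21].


i=0: 52!=119
i=1: 38!=119
i=2: 60!=119
i=3: 24!=119
i=4: 70!=119
i=5: 76!=119
i=6: 21!=119

Not found, 7 comps


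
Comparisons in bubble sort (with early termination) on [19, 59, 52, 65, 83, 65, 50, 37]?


Algorithm: bubble sort (with early termination)
Input: [19, 59, 52, 65, 83, 65, 50, 37]
Sorted: [19, 37, 50, 52, 59, 65, 65, 83]

28


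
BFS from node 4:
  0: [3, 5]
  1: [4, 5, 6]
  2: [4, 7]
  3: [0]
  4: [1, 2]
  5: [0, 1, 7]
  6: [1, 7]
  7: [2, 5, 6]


Visit 4, enqueue [1, 2]
Visit 1, enqueue [5, 6]
Visit 2, enqueue [7]
Visit 5, enqueue [0]
Visit 6, enqueue []
Visit 7, enqueue []
Visit 0, enqueue [3]
Visit 3, enqueue []

BFS order: [4, 1, 2, 5, 6, 7, 0, 3]


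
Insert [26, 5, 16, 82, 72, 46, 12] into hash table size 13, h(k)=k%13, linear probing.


Insert 26: h=0 -> slot 0
Insert 5: h=5 -> slot 5
Insert 16: h=3 -> slot 3
Insert 82: h=4 -> slot 4
Insert 72: h=7 -> slot 7
Insert 46: h=7, 1 probes -> slot 8
Insert 12: h=12 -> slot 12

Table: [26, None, None, 16, 82, 5, None, 72, 46, None, None, None, 12]


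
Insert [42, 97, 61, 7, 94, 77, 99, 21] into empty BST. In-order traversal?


Insert 42: root
Insert 97: R from 42
Insert 61: R from 42 -> L from 97
Insert 7: L from 42
Insert 94: R from 42 -> L from 97 -> R from 61
Insert 77: R from 42 -> L from 97 -> R from 61 -> L from 94
Insert 99: R from 42 -> R from 97
Insert 21: L from 42 -> R from 7

In-order: [7, 21, 42, 61, 77, 94, 97, 99]


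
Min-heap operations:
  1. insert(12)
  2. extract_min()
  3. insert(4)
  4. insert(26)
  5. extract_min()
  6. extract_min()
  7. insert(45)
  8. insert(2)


insert(12) -> [12]
extract_min()->12, []
insert(4) -> [4]
insert(26) -> [4, 26]
extract_min()->4, [26]
extract_min()->26, []
insert(45) -> [45]
insert(2) -> [2, 45]

Final heap: [2, 45]


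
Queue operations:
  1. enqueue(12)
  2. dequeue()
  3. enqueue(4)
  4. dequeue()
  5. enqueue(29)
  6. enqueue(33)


enqueue(12) -> [12]
dequeue()->12, []
enqueue(4) -> [4]
dequeue()->4, []
enqueue(29) -> [29]
enqueue(33) -> [29, 33]

Final queue: [29, 33]


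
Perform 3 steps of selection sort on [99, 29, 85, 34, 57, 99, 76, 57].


Initial: [99, 29, 85, 34, 57, 99, 76, 57]
Step 1: min=29 at 1
  Swap: [29, 99, 85, 34, 57, 99, 76, 57]
Step 2: min=34 at 3
  Swap: [29, 34, 85, 99, 57, 99, 76, 57]
Step 3: min=57 at 4
  Swap: [29, 34, 57, 99, 85, 99, 76, 57]

After 3 steps: [29, 34, 57, 99, 85, 99, 76, 57]


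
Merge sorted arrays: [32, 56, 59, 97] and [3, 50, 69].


Take 3 from B
Take 32 from A
Take 50 from B
Take 56 from A
Take 59 from A
Take 69 from B

Merged: [3, 32, 50, 56, 59, 69, 97]


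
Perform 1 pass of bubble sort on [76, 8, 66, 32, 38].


Initial: [76, 8, 66, 32, 38]
Pass 1: [8, 66, 32, 38, 76] (4 swaps)

After 1 pass: [8, 66, 32, 38, 76]


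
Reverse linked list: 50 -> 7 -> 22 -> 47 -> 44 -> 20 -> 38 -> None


Step 1: curr=50, set curr.next=prev(None) | reversed so far: 50
Step 2: curr=7, set curr.next=prev(50) | reversed so far: 7 -> 50
Step 3: curr=22, set curr.next=prev(7) | reversed so far: 22 -> 7 -> 50
Step 4: curr=47, set curr.next=prev(22) | reversed so far: 47 -> 22 -> 7 -> 50
Step 5: curr=44, set curr.next=prev(47) | reversed so far: 44 -> 47 -> 22 -> 7 -> 50
Step 6: curr=20, set curr.next=prev(44) | reversed so far: 20 -> 44 -> 47 -> 22 -> 7 -> 50
Step 7: curr=38, set curr.next=prev(20) | reversed so far: 38 -> 20 -> 44 -> 47 -> 22 -> 7 -> 50

38 -> 20 -> 44 -> 47 -> 22 -> 7 -> 50 -> None


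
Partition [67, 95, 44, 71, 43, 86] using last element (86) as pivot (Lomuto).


Pivot: 86
  67 <= 86: advance i (no swap)
  44 <= 86: swap -> [67, 44, 95, 71, 43, 86]
  71 <= 86: swap -> [67, 44, 71, 95, 43, 86]
  43 <= 86: swap -> [67, 44, 71, 43, 95, 86]
Place pivot at 4: [67, 44, 71, 43, 86, 95]

Partitioned: [67, 44, 71, 43, 86, 95]


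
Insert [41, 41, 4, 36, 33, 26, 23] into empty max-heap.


Insert 41: [41]
Insert 41: [41, 41]
Insert 4: [41, 41, 4]
Insert 36: [41, 41, 4, 36]
Insert 33: [41, 41, 4, 36, 33]
Insert 26: [41, 41, 26, 36, 33, 4]
Insert 23: [41, 41, 26, 36, 33, 4, 23]

Final heap: [41, 41, 26, 36, 33, 4, 23]


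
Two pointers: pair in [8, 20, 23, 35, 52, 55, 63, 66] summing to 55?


lo=0(8)+hi=7(66)=74
lo=0(8)+hi=6(63)=71
lo=0(8)+hi=5(55)=63
lo=0(8)+hi=4(52)=60
lo=0(8)+hi=3(35)=43
lo=1(20)+hi=3(35)=55

Yes: 20+35=55


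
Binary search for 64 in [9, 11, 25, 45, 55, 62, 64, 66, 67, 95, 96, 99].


Step 1: lo=0, hi=11, mid=5, val=62
Step 2: lo=6, hi=11, mid=8, val=67
Step 3: lo=6, hi=7, mid=6, val=64

Found at index 6


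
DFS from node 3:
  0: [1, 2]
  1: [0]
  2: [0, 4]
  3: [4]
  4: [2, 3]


Visit 3, push [4]
Visit 4, push [2]
Visit 2, push [0]
Visit 0, push [1]
Visit 1, push []

DFS order: [3, 4, 2, 0, 1]


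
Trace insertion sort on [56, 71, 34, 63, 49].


Initial: [56, 71, 34, 63, 49]
Insert 71: [56, 71, 34, 63, 49]
Insert 34: [34, 56, 71, 63, 49]
Insert 63: [34, 56, 63, 71, 49]
Insert 49: [34, 49, 56, 63, 71]

Sorted: [34, 49, 56, 63, 71]
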